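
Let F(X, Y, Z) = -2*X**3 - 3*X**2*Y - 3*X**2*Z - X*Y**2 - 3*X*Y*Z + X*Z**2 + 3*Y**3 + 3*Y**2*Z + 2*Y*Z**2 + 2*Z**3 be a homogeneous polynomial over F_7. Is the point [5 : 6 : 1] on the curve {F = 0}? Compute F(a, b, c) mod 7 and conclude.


F(5,6,1) ≡ 3 (mod 7); P is NOT on the curve.

Evaluate F(5, 6, 1) term-by-term (mod 7).
  -2*X**3 ↦ -2·125·1·1 = -250
  -3*X**2*Y ↦ -3·25·6·1 = -450
  -3*X**2*Z ↦ -3·25·1·1 = -75
  -X*Y**2 ↦ -1·5·36·1 = -180
  -3*X*Y*Z ↦ -3·5·6·1 = -90
  X*Z**2 ↦ 1·5·1·1 = 5
  3*Y**3 ↦ 3·1·216·1 = 648
  3*Y**2*Z ↦ 3·1·36·1 = 108
  2*Y*Z**2 ↦ 2·1·6·1 = 12
  2*Z**3 ↦ 2·1·1·1 = 2
Sum: F(5, 6, 1) = (-250) + (-450) + (-75) + (-180) + (-90) + (5) + (648) + (108) + (12) + (2) = -270.
Reducing mod 7: -270 ≡ 3 (mod 7).
Since F(a, b, c) ≡ 3 ≠ 0 (mod 7), P does NOT lie on the curve.


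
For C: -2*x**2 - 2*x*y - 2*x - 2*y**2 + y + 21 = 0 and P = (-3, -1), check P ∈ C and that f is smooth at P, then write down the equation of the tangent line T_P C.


Tangent line at P: 12*x + 11*y + 47 = 0.

Step 1: f(-3, -1) = 0, so P lies on C.
Step 2: partial derivatives
  f_x(x, y) = -4*x - 2*y - 2, f_y(x, y) = -2*x - 4*y + 1.
  f_x(P) = 12, f_y(P) = 11 (gradient nonzero, so P is smooth).
Step 3: tangent line at P: 12·(x − -3) + 11·(y − -1) = 0.
Expanding: 12*x + 11*y + 47 = 0.


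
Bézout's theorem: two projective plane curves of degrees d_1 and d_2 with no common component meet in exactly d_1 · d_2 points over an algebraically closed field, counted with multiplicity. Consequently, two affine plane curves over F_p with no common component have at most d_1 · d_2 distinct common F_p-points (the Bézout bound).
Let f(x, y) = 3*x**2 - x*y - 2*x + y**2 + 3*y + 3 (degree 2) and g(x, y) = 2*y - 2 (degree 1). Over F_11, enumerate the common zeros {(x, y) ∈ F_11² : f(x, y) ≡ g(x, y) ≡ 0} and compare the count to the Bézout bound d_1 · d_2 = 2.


Common zeros: ∅; count = 0; Bézout bound = 2.

deg(f) = 2, deg(g) = 1, so Bézout bound = 2.
Scan x ∈ F_11. For each x, list the y ∈ F_11 with f(x, y) ≡ 0 and those with g(x, y) ≡ 0 (mod 11); the common zeros in that column are the intersection.
  x = 0: f ≡ 0 at y ∈ ∅; g ≡ 0 at y ∈ {1}; common: ∅.
  x = 1: f ≡ 0 at y ∈ ∅; g ≡ 0 at y ∈ {1}; common: ∅.
  x = 2: f ≡ 0 at y ∈ {0, 10}; g ≡ 0 at y ∈ {1}; common: ∅.
  x = 3: f ≡ 0 at y ∈ {3, 8}; g ≡ 0 at y ∈ {1}; common: ∅.
  x = 4: f ≡ 0 at y ∈ {4, 8}; g ≡ 0 at y ∈ {1}; common: ∅.
  x = 5: f ≡ 0 at y ∈ ∅; g ≡ 0 at y ∈ {1}; common: ∅.
  x = 6: f ≡ 0 at y ∈ {0, 3}; g ≡ 0 at y ∈ {1}; common: ∅.
  x = 7: f ≡ 0 at y ∈ {2}; g ≡ 0 at y ∈ {1}; common: ∅.
  x = 8: f ≡ 0 at y ∈ ∅; g ≡ 0 at y ∈ {1}; common: ∅.
  x = 9: f ≡ 0 at y ∈ {2, 4}; g ≡ 0 at y ∈ {1}; common: ∅.
  x = 10: f ≡ 0 at y ∈ ∅; g ≡ 0 at y ∈ {1}; common: ∅.
Collecting: common zeros = ∅, so the count is 0.
Comparison with the Bézout bound: 0 ≤ 2 = deg(f)·deg(g), as expected for curves with no common component (the affine F_11-count falls short of the bound because intersections may lie at infinity, over extension fields, or carry multiplicity).


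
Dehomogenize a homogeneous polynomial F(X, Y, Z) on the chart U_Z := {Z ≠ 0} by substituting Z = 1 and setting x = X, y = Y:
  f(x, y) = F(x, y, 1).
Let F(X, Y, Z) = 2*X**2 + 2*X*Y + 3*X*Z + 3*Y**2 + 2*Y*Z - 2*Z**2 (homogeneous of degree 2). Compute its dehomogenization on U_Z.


f(x, y) = 2*x**2 + 2*x*y + 3*x + 3*y**2 + 2*y - 2

On U_Z we set Z = 1. Each monomial c·X^i·Y^j·Z^k in F becomes c·x^i·y^j·1^k = c·x^i·y^j.
Substituting Z = 1: F(X, Y, 1) = 2*x**2 + 2*x*y + 3*x + 3*y**2 + 2*y - 2.
Note: deg(f) ≤ deg(F) = 2; strict inequality happens when F is divisible by Z (lost terms).


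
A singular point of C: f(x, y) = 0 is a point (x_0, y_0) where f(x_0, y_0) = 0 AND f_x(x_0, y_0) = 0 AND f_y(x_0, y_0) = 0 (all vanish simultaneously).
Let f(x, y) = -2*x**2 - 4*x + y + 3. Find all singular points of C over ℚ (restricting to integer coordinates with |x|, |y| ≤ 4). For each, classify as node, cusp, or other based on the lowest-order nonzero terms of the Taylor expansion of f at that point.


No singular points in the scanned grid; C is smooth there.

Compute partial derivatives:
  f_x = -4*x - 4.
  f_y = 1.
f_y = 1 is a nonzero constant, so f_y never vanishes: no point (x, y) can satisfy f = f_x = f_y = 0. In particular no (x, y) ∈ {−4, ..., 4}² is singular; the curve is smooth.


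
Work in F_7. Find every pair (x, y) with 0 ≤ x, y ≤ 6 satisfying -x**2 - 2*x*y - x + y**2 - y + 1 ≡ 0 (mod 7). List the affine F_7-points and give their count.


Affine F_7-points: {(0, 3), (0, 5), (3, 2), (3, 5), (6, 2), (6, 4)}; count = 6.

For each of the 49 pairs (x, y) ∈ F_7², evaluate f(x, y) mod 7. Record the zeros.
  x = 0: [0↦1, 1↦1, 2↦3, 3↦0, 4↦6, 5↦0, 6↦3]  zeros at y ∈ {3, 5}
  x = 1: [0↦6, 1↦4, 2↦4, 3↦6, 4↦3, 5↦2, 6↦3]  zeros at y ∈ ∅
  x = 2: [0↦2, 1↦5, 2↦3, 3↦3, 4↦5, 5↦2, 6↦1]  zeros at y ∈ ∅
  x = 3: [0↦3, 1↦4, 2↦0, 3↦5, 4↦5, 5↦0, 6↦4]  zeros at y ∈ {2, 5}
  x = 4: [0↦2, 1↦1, 2↦2, 3↦5, 4↦3, 5↦3, 6↦5]  zeros at y ∈ ∅
  x = 5: [0↦6, 1↦3, 2↦2, 3↦3, 4↦6, 5↦4, 6↦4]  zeros at y ∈ ∅
  x = 6: [0↦1, 1↦3, 2↦0, 3↦6, 4↦0, 5↦3, 6↦1]  zeros at y ∈ {2, 4}
Collecting zeros: affine points = {(0, 3), (0, 5), (3, 2), (3, 5), (6, 2), (6, 4)}.
Total count |C(F_7)_aff| = 6.


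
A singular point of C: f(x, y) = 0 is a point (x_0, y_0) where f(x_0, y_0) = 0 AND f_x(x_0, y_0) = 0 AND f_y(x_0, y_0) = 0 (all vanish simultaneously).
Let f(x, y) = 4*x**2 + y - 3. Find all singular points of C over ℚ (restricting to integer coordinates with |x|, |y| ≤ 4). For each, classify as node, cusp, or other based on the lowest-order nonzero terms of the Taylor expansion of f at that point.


No singular points in the scanned grid; C is smooth there.

Compute partial derivatives:
  f_x = 8*x.
  f_y = 1.
f_y = 1 is a nonzero constant, so f_y never vanishes: no point (x, y) can satisfy f = f_x = f_y = 0. In particular no (x, y) ∈ {−4, ..., 4}² is singular; the curve is smooth.


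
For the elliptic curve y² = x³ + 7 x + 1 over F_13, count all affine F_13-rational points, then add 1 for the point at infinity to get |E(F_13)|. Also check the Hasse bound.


Affine points = {(0, 1), (0, 12), (1, 3), (1, 10), (2, 6), (2, 7), (3, 6), (3, 7), (6, 5), (6, 8), (7, 4), (7, 9), (8, 6), (8, 7), (9, 0)}; affine count = 15; |E(F_13)| = 16.

Discriminant check: Δ ∝ 4a³ + 27b² = 4·7³ + 27·1² = 4·343 + 27·1 ≡ 8 (mod 13). Nonzero ⇒ E is nonsingular.
For each x ∈ F_13, compute rhs = x³ + 7·x + 1 mod 13, then count y ∈ F_13 with y² ≡ rhs.
  x = 0: rhs = 1, matching y values: 1, 12 (2 points).
  x = 1: rhs = 9, matching y values: 3, 10 (2 points).
  x = 2: rhs = 10, matching y values: 6, 7 (2 points).
  x = 3: rhs = 10, matching y values: 6, 7 (2 points).
  x = 4: rhs = 2, matching y values: none (0 points).
  x = 5: rhs = 5, matching y values: none (0 points).
  x = 6: rhs = 12, matching y values: 5, 8 (2 points).
  x = 7: rhs = 3, matching y values: 4, 9 (2 points).
  x = 8: rhs = 10, matching y values: 6, 7 (2 points).
  x = 9: rhs = 0, matching y values: 0 (1 points).
  x = 10: rhs = 5, matching y values: none (0 points).
  x = 11: rhs = 5, matching y values: none (0 points).
  x = 12: rhs = 6, matching y values: none (0 points).
Total affine count: 15.
Full point count |E(F_13)| = 15 + 1 = 16.
Hasse bound: |16 − (13+1)| = |2| = 2 ≤ 2√13 ≈ 7.2111 ✓.


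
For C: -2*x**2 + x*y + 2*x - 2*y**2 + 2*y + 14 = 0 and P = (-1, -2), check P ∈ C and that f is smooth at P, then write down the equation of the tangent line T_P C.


Tangent line at P: 4*x + 9*y + 22 = 0.

Step 1: f(-1, -2) = 0, so P lies on C.
Step 2: partial derivatives
  f_x(x, y) = -4*x + y + 2, f_y(x, y) = x - 4*y + 2.
  f_x(P) = 4, f_y(P) = 9 (gradient nonzero, so P is smooth).
Step 3: tangent line at P: 4·(x − -1) + 9·(y − -2) = 0.
Expanding: 4*x + 9*y + 22 = 0.


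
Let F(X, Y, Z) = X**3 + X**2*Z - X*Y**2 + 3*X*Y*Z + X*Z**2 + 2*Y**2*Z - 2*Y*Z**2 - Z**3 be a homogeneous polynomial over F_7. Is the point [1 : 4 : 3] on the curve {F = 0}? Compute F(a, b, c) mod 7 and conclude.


F(1,4,3) ≡ 2 (mod 7); P is NOT on the curve.

Evaluate F(1, 4, 3) term-by-term (mod 7).
  X**3 ↦ 1·1·1·1 = 1
  X**2*Z ↦ 1·1·1·3 = 3
  -X*Y**2 ↦ -1·1·16·1 = -16
  3*X*Y*Z ↦ 3·1·4·3 = 36
  X*Z**2 ↦ 1·1·1·9 = 9
  2*Y**2*Z ↦ 2·1·16·3 = 96
  -2*Y*Z**2 ↦ -2·1·4·9 = -72
  -Z**3 ↦ -1·1·1·27 = -27
Sum: F(1, 4, 3) = (1) + (3) + (-16) + (36) + (9) + (96) + (-72) + (-27) = 30.
Reducing mod 7: 30 ≡ 2 (mod 7).
Since F(a, b, c) ≡ 2 ≠ 0 (mod 7), P does NOT lie on the curve.


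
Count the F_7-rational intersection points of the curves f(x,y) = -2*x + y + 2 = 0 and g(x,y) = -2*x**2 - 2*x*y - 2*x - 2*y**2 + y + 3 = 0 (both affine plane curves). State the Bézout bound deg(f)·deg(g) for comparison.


Common zeros: {(0, 5)}; count = 1; Bézout bound = 2.

deg(f) = 1, deg(g) = 2, so Bézout bound = 2.
Scan x ∈ F_7. For each x, list the y ∈ F_7 with f(x, y) ≡ 0 and those with g(x, y) ≡ 0 (mod 7); the common zeros in that column are the intersection.
  x = 0: f ≡ 0 at y ∈ {5}; g ≡ 0 at y ∈ {5, 6}; common: {5}.
  x = 1: f ≡ 0 at y ∈ {0}; g ≡ 0 at y ∈ {5}; common: ∅.
  x = 2: f ≡ 0 at y ∈ {2}; g ≡ 0 at y ∈ {1}; common: ∅.
  x = 3: f ≡ 0 at y ∈ {4}; g ≡ 0 at y ∈ {0, 1}; common: ∅.
  x = 4: f ≡ 0 at y ∈ {6}; g ≡ 0 at y ∈ ∅; common: ∅.
  x = 5: f ≡ 0 at y ∈ {1}; g ≡ 0 at y ∈ ∅; common: ∅.
  x = 6: f ≡ 0 at y ∈ {3}; g ≡ 0 at y ∈ ∅; common: ∅.
Collecting: common zeros = {(0, 5)}, so the count is 1.
Comparison with the Bézout bound: 1 ≤ 2 = deg(f)·deg(g), as expected for curves with no common component (the affine F_7-count falls short of the bound because intersections may lie at infinity, over extension fields, or carry multiplicity).


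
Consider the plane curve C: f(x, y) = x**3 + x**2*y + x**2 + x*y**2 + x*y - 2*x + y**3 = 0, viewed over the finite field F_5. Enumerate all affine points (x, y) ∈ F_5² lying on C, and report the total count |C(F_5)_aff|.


Affine F_5-points: {(0, 0), (1, 0), (3, 0), (3, 3), (3, 4), (4, 3), (4, 4)}; count = 7.

For each of the 25 pairs (x, y) ∈ F_5², evaluate f(x, y) mod 5. Record the zeros.
  x = 0: [0↦0, 1↦1, 2↦3, 3↦2, 4↦4]  zeros at y ∈ {0}
  x = 1: [0↦0, 1↦4, 2↦1, 3↦2, 4↦3]  zeros at y ∈ {0}
  x = 2: [0↦3, 1↦2, 2↦1, 3↦1, 4↦3]  zeros at y ∈ ∅
  x = 3: [0↦0, 1↦1, 2↦4, 3↦0, 4↦0]  zeros at y ∈ {0, 3, 4}
  x = 4: [0↦2, 1↦2, 2↦1, 3↦0, 4↦0]  zeros at y ∈ {3, 4}
Collecting zeros: affine points = {(0, 0), (1, 0), (3, 0), (3, 3), (3, 4), (4, 3), (4, 4)}.
Total count |C(F_5)_aff| = 7.


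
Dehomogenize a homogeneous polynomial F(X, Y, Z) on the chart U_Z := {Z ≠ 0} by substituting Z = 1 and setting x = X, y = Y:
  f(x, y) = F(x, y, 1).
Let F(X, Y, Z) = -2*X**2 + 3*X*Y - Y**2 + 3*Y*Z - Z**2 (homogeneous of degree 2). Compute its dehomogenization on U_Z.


f(x, y) = -2*x**2 + 3*x*y - y**2 + 3*y - 1

On U_Z we set Z = 1. Each monomial c·X^i·Y^j·Z^k in F becomes c·x^i·y^j·1^k = c·x^i·y^j.
Substituting Z = 1: F(X, Y, 1) = -2*x**2 + 3*x*y - y**2 + 3*y - 1.
Note: deg(f) ≤ deg(F) = 2; strict inequality happens when F is divisible by Z (lost terms).


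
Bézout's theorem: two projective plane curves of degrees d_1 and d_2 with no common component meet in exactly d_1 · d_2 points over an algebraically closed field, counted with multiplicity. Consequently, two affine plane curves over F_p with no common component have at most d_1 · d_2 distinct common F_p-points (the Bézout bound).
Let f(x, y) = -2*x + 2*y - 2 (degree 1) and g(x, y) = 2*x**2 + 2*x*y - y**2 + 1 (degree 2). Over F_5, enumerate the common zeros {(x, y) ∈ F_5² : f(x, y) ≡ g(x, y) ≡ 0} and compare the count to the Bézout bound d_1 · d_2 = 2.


Common zeros: {(0, 1)}; count = 1; Bézout bound = 2.

deg(f) = 1, deg(g) = 2, so Bézout bound = 2.
Scan x ∈ F_5. For each x, list the y ∈ F_5 with f(x, y) ≡ 0 and those with g(x, y) ≡ 0 (mod 5); the common zeros in that column are the intersection.
  x = 0: f ≡ 0 at y ∈ {1}; g ≡ 0 at y ∈ {1, 4}; common: {1}.
  x = 1: f ≡ 0 at y ∈ {2}; g ≡ 0 at y ∈ {3, 4}; common: ∅.
  x = 2: f ≡ 0 at y ∈ {3}; g ≡ 0 at y ∈ ∅; common: ∅.
  x = 3: f ≡ 0 at y ∈ {4}; g ≡ 0 at y ∈ ∅; common: ∅.
  x = 4: f ≡ 0 at y ∈ {0}; g ≡ 0 at y ∈ {1, 2}; common: ∅.
Collecting: common zeros = {(0, 1)}, so the count is 1.
Comparison with the Bézout bound: 1 ≤ 2 = deg(f)·deg(g), as expected for curves with no common component (the affine F_5-count falls short of the bound because intersections may lie at infinity, over extension fields, or carry multiplicity).


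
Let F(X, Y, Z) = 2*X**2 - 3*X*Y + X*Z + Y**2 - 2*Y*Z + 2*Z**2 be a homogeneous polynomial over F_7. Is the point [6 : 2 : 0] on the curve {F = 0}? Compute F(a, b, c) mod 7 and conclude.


F(6,2,0) ≡ 5 (mod 7); P is NOT on the curve.

Evaluate F(6, 2, 0) term-by-term (mod 7).
  2*X**2 ↦ 2·36·1·1 = 72
  -3*X*Y ↦ -3·6·2·1 = -36
  X*Z ↦ 1·6·1·0 = 0
  Y**2 ↦ 1·1·4·1 = 4
  -2*Y*Z ↦ -2·1·2·0 = 0
  2*Z**2 ↦ 2·1·1·0 = 0
Sum: F(6, 2, 0) = (72) + (-36) + (0) + (4) + (0) + (0) = 40.
Reducing mod 7: 40 ≡ 5 (mod 7).
Since F(a, b, c) ≡ 5 ≠ 0 (mod 7), P does NOT lie on the curve.


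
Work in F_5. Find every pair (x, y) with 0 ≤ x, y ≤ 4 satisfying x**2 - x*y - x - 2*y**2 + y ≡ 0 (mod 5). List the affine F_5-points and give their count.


Affine F_5-points: {(0, 0), (0, 3), (1, 0), (4, 3)}; count = 4.

For each of the 25 pairs (x, y) ∈ F_5², evaluate f(x, y) mod 5. Record the zeros.
  x = 0: [0↦0, 1↦4, 2↦4, 3↦0, 4↦2]  zeros at y ∈ {0, 3}
  x = 1: [0↦0, 1↦3, 2↦2, 3↦2, 4↦3]  zeros at y ∈ {0}
  x = 2: [0↦2, 1↦4, 2↦2, 3↦1, 4↦1]  zeros at y ∈ ∅
  x = 3: [0↦1, 1↦2, 2↦4, 3↦2, 4↦1]  zeros at y ∈ ∅
  x = 4: [0↦2, 1↦2, 2↦3, 3↦0, 4↦3]  zeros at y ∈ {3}
Collecting zeros: affine points = {(0, 0), (0, 3), (1, 0), (4, 3)}.
Total count |C(F_5)_aff| = 4.


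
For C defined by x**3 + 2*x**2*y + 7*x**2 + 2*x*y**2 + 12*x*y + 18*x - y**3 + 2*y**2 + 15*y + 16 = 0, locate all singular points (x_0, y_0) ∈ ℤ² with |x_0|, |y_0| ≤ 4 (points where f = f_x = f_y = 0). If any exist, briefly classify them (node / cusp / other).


Singular points: {(-2, -1)}; classification: node.

Compute partial derivatives:
  f_x = 3*x**2 + 4*x*y + 14*x + 2*y**2 + 12*y + 18.
  f_y = 2*x**2 + 4*x*y + 12*x - 3*y**2 + 4*y + 15.
Scan x_0 ∈ {−4, ..., 4}. For each x_0, f_y(x_0, y) is a polynomial in y; find its integer roots y ∈ {−4, ..., 4}, then test f_x and f at those candidates.
  x = -4: f_y(-4, y) = -3*y**2 - 12*y - 1; no integer root y with |y| ≤ 4.
  x = -3: f_y(-3, y) = -3*y**2 - 8*y - 3; no integer root y with |y| ≤ 4.
  x = -2: f_y(-2, y) = -3*y**2 - 4*y - 1; vanishes at y ∈ {-1}. (-2, -1): f_x = 0, f = 0 — SINGULAR.
  x = -1: f_y(-1, y) = 5 - 3*y**2; no integer root y with |y| ≤ 4.
  x = 0: f_y(0, y) = -3*y**2 + 4*y + 15; vanishes at y ∈ {3}. (0, 3): f_x = 72 ≠ 0.
  x = 1: f_y(1, y) = -3*y**2 + 8*y + 29; no integer root y with |y| ≤ 4.
  x = 2: f_y(2, y) = -3*y**2 + 12*y + 47; no integer root y with |y| ≤ 4.
  x = 3: f_y(3, y) = -3*y**2 + 16*y + 69; no integer root y with |y| ≤ 4.
  x = 4: f_y(4, y) = -3*y**2 + 20*y + 95; no integer root y with |y| ≤ 4.
Only singular point on the grid: (-2, -1).
Classify: substitute x = -2 + u, y = -1 + v and expand: f = u**3 + 2*u**2*v - u**2 + 2*u*v**2 - v**3 + v**2.
No constant or linear terms (consistent with a singular point). Quadratic part: -u**2 + v**2. Cubic part: u**3 + 2*u**2*v + 2*u*v**2 - v**3.
The quadratic part v**2 - u**2 = (v − u)(v + u) splits into two distinct linear factors, so there are two distinct tangent lines y − -1 = ±(x − -2) — this is a node (ordinary double point).
Classification: node.


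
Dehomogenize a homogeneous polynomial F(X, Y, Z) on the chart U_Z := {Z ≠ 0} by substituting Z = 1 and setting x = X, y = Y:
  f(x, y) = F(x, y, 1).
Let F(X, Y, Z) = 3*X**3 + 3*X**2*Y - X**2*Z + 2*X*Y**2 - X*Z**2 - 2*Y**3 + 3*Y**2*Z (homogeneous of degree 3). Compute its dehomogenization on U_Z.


f(x, y) = 3*x**3 + 3*x**2*y - x**2 + 2*x*y**2 - x - 2*y**3 + 3*y**2

On U_Z we set Z = 1. Each monomial c·X^i·Y^j·Z^k in F becomes c·x^i·y^j·1^k = c·x^i·y^j.
Substituting Z = 1: F(X, Y, 1) = 3*x**3 + 3*x**2*y - x**2 + 2*x*y**2 - x - 2*y**3 + 3*y**2.
Note: deg(f) ≤ deg(F) = 3; strict inequality happens when F is divisible by Z (lost terms).


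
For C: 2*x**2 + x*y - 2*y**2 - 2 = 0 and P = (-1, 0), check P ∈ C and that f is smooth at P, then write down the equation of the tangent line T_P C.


Tangent line at P: -4*x - y - 4 = 0.

Step 1: f(-1, 0) = 0, so P lies on C.
Step 2: partial derivatives
  f_x(x, y) = 4*x + y, f_y(x, y) = x - 4*y.
  f_x(P) = -4, f_y(P) = -1 (gradient nonzero, so P is smooth).
Step 3: tangent line at P: -4·(x − -1) + -1·(y − 0) = 0.
Expanding: -4*x - y - 4 = 0.


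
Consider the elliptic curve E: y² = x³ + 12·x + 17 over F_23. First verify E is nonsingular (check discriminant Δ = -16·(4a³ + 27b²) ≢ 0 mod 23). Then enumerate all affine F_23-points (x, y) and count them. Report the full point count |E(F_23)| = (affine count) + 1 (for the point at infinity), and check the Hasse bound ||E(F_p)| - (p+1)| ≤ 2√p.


Affine points = {(2, 7), (2, 16), (5, 8), (5, 15), (6, 11), (6, 12), (8, 2), (8, 21), (9, 7), (9, 16), (11, 10), (11, 13), (12, 7), (12, 16), (13, 1), (13, 22), (14, 10), (14, 13), (16, 2), (16, 21), (18, 4), (18, 19), (20, 0), (21, 10), (21, 13), (22, 2), (22, 21)}; affine count = 27; |E(F_23)| = 28.

Discriminant check: Δ ∝ 4a³ + 27b² = 4·12³ + 27·17² = 4·1728 + 27·289 ≡ 18 (mod 23). Nonzero ⇒ E is nonsingular.
For each x ∈ F_23, compute rhs = x³ + 12·x + 17 mod 23, then count y ∈ F_23 with y² ≡ rhs.
  x = 0: rhs = 17, matching y values: none (0 points).
  x = 1: rhs = 7, matching y values: none (0 points).
  x = 2: rhs = 3, matching y values: 7, 16 (2 points).
  x = 3: rhs = 11, matching y values: none (0 points).
  x = 4: rhs = 14, matching y values: none (0 points).
  x = 5: rhs = 18, matching y values: 8, 15 (2 points).
  x = 6: rhs = 6, matching y values: 11, 12 (2 points).
  x = 7: rhs = 7, matching y values: none (0 points).
  x = 8: rhs = 4, matching y values: 2, 21 (2 points).
  x = 9: rhs = 3, matching y values: 7, 16 (2 points).
  x = 10: rhs = 10, matching y values: none (0 points).
  x = 11: rhs = 8, matching y values: 10, 13 (2 points).
  x = 12: rhs = 3, matching y values: 7, 16 (2 points).
  x = 13: rhs = 1, matching y values: 1, 22 (2 points).
  x = 14: rhs = 8, matching y values: 10, 13 (2 points).
  x = 15: rhs = 7, matching y values: none (0 points).
  x = 16: rhs = 4, matching y values: 2, 21 (2 points).
  x = 17: rhs = 5, matching y values: none (0 points).
  x = 18: rhs = 16, matching y values: 4, 19 (2 points).
  x = 19: rhs = 20, matching y values: none (0 points).
  x = 20: rhs = 0, matching y values: 0 (1 points).
  x = 21: rhs = 8, matching y values: 10, 13 (2 points).
  x = 22: rhs = 4, matching y values: 2, 21 (2 points).
Total affine count: 27.
Full point count |E(F_23)| = 27 + 1 = 28.
Hasse bound: |28 − (23+1)| = |4| = 4 ≤ 2√23 ≈ 9.5917 ✓.


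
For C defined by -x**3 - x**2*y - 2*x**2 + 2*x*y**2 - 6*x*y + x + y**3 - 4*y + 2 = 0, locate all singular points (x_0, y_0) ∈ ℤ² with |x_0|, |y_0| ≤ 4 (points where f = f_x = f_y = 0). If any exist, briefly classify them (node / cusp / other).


Singular points: {(-1, 1)}; classification: cusp.

Compute partial derivatives:
  f_x = -3*x**2 - 2*x*y - 4*x + 2*y**2 - 6*y + 1.
  f_y = -x**2 + 4*x*y - 6*x + 3*y**2 - 4.
Scan x_0 ∈ {−4, ..., 4}. For each x_0, f_y(x_0, y) is a polynomial in y; find its integer roots y ∈ {−4, ..., 4}, then test f_x and f at those candidates.
  x = -4: f_y(-4, y) = 3*y**2 - 16*y + 4; no integer root y with |y| ≤ 4.
  x = -3: f_y(-3, y) = 3*y**2 - 12*y + 5; no integer root y with |y| ≤ 4.
  x = -2: f_y(-2, y) = 3*y**2 - 8*y + 4; vanishes at y ∈ {2}. (-2, 2): f_x = 1 ≠ 0.
  x = -1: f_y(-1, y) = 3*y**2 - 4*y + 1; vanishes at y ∈ {1}. (-1, 1): f_x = 0, f = 0 — SINGULAR.
  x = 0: f_y(0, y) = 3*y**2 - 4; no integer root y with |y| ≤ 4.
  x = 1: f_y(1, y) = 3*y**2 + 4*y - 11; no integer root y with |y| ≤ 4.
  x = 2: f_y(2, y) = 3*y**2 + 8*y - 20; no integer root y with |y| ≤ 4.
  x = 3: f_y(3, y) = 3*y**2 + 12*y - 31; no integer root y with |y| ≤ 4.
  x = 4: f_y(4, y) = 3*y**2 + 16*y - 44; vanishes at y ∈ {2}. (4, 2): f_x = -83 ≠ 0.
Only singular point on the grid: (-1, 1).
Classify: substitute x = -1 + u, y = 1 + v and expand: f = -u**3 - u**2*v + 2*u*v**2 + v**3 + v**2.
No constant or linear terms (consistent with a singular point). Quadratic part: v**2. Cubic part: -u**3 - u**2*v + 2*u*v**2 + v**3.
The quadratic part v**2 is a perfect square, so there is a single (double) tangent line v = 0, i.e. y = 1. Restricting the cubic part to that line (v = 0) leaves -u**3 ≠ 0, so f is not divisible by v and the branch is v² ≈ u**3 to lowest order — this is a cusp.
Classification: cusp.


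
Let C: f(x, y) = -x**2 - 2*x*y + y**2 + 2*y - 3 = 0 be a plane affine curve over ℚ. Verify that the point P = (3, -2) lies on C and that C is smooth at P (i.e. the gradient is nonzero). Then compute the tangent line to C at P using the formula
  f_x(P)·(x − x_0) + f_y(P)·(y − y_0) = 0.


Tangent line at P: -2*x - 8*y - 10 = 0.

Step 1: f(3, -2) = 0, so P lies on C.
Step 2: partial derivatives
  f_x(x, y) = -2*x - 2*y, f_y(x, y) = -2*x + 2*y + 2.
  f_x(P) = -2, f_y(P) = -8 (gradient nonzero, so P is smooth).
Step 3: tangent line at P: -2·(x − 3) + -8·(y − -2) = 0.
Expanding: -2*x - 8*y - 10 = 0.


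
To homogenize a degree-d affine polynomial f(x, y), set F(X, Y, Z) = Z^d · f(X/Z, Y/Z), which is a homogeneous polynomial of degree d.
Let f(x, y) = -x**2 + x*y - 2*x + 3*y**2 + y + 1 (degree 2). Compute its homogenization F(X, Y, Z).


F(X, Y, Z) = -X**2 + X*Y - 2*X*Z + 3*Y**2 + Y*Z + Z**2

deg(f) = 2.
Substitute x = X/Z, y = Y/Z into f, then multiply by Z^2.
  monomial -1·x^2·y^0 ↦ -1·X^2·Y^0·Z^0.
  monomial 1·x^1·y^1 ↦ 1·X^1·Y^1·Z^0.
  monomial -2·x^1·y^0 ↦ -2·X^1·Y^0·Z^1.
  monomial 3·x^0·y^2 ↦ 3·X^0·Y^2·Z^0.
  monomial 1·x^0·y^1 ↦ 1·X^0·Y^1·Z^1.
  monomial 1·x^0·y^0 ↦ 1·X^0·Y^0·Z^2.
Collecting: F(X, Y, Z) = -X**2 + X*Y - 2*X*Z + 3*Y**2 + Y*Z + Z**2.


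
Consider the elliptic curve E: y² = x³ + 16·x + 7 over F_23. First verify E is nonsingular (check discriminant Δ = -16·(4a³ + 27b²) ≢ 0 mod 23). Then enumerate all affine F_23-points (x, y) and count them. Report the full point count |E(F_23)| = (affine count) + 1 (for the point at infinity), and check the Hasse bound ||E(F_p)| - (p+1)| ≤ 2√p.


Affine points = {(1, 1), (1, 22), (2, 1), (2, 22), (3, 6), (3, 17), (7, 5), (7, 18), (8, 7), (8, 16), (9, 11), (9, 12), (12, 8), (12, 15), (14, 10), (14, 13), (16, 9), (16, 14), (18, 3), (18, 20), (20, 1), (20, 22), (21, 6), (21, 17), (22, 6), (22, 17)}; affine count = 26; |E(F_23)| = 27.

Discriminant check: Δ ∝ 4a³ + 27b² = 4·16³ + 27·7² = 4·4096 + 27·49 ≡ 20 (mod 23). Nonzero ⇒ E is nonsingular.
For each x ∈ F_23, compute rhs = x³ + 16·x + 7 mod 23, then count y ∈ F_23 with y² ≡ rhs.
  x = 0: rhs = 7, matching y values: none (0 points).
  x = 1: rhs = 1, matching y values: 1, 22 (2 points).
  x = 2: rhs = 1, matching y values: 1, 22 (2 points).
  x = 3: rhs = 13, matching y values: 6, 17 (2 points).
  x = 4: rhs = 20, matching y values: none (0 points).
  x = 5: rhs = 5, matching y values: none (0 points).
  x = 6: rhs = 20, matching y values: none (0 points).
  x = 7: rhs = 2, matching y values: 5, 18 (2 points).
  x = 8: rhs = 3, matching y values: 7, 16 (2 points).
  x = 9: rhs = 6, matching y values: 11, 12 (2 points).
  x = 10: rhs = 17, matching y values: none (0 points).
  x = 11: rhs = 19, matching y values: none (0 points).
  x = 12: rhs = 18, matching y values: 8, 15 (2 points).
  x = 13: rhs = 20, matching y values: none (0 points).
  x = 14: rhs = 8, matching y values: 10, 13 (2 points).
  x = 15: rhs = 11, matching y values: none (0 points).
  x = 16: rhs = 12, matching y values: 9, 14 (2 points).
  x = 17: rhs = 17, matching y values: none (0 points).
  x = 18: rhs = 9, matching y values: 3, 20 (2 points).
  x = 19: rhs = 17, matching y values: none (0 points).
  x = 20: rhs = 1, matching y values: 1, 22 (2 points).
  x = 21: rhs = 13, matching y values: 6, 17 (2 points).
  x = 22: rhs = 13, matching y values: 6, 17 (2 points).
Total affine count: 26.
Full point count |E(F_23)| = 26 + 1 = 27.
Hasse bound: |27 − (23+1)| = |3| = 3 ≤ 2√23 ≈ 9.5917 ✓.


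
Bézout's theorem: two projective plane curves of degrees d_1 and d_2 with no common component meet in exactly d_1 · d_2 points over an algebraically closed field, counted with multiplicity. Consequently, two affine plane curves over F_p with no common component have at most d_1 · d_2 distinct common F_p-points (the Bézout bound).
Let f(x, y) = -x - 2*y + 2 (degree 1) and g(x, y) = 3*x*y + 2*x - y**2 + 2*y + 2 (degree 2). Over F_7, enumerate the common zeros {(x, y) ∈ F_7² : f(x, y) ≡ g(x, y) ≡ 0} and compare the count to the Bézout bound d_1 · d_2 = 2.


Common zeros: {(5, 2)}; count = 1; Bézout bound = 2.

deg(f) = 1, deg(g) = 2, so Bézout bound = 2.
Scan x ∈ F_7. For each x, list the y ∈ F_7 with f(x, y) ≡ 0 and those with g(x, y) ≡ 0 (mod 7); the common zeros in that column are the intersection.
  x = 0: f ≡ 0 at y ∈ {1}; g ≡ 0 at y ∈ ∅; common: ∅.
  x = 1: f ≡ 0 at y ∈ {4}; g ≡ 0 at y ∈ ∅; common: ∅.
  x = 2: f ≡ 0 at y ∈ {0}; g ≡ 0 at y ∈ {3, 5}; common: ∅.
  x = 3: f ≡ 0 at y ∈ {3}; g ≡ 0 at y ∈ ∅; common: ∅.
  x = 4: f ≡ 0 at y ∈ {6}; g ≡ 0 at y ∈ ∅; common: ∅.
  x = 5: f ≡ 0 at y ∈ {2}; g ≡ 0 at y ∈ {1, 2}; common: {2}.
  x = 6: f ≡ 0 at y ∈ {5}; g ≡ 0 at y ∈ {0, 6}; common: ∅.
Collecting: common zeros = {(5, 2)}, so the count is 1.
Comparison with the Bézout bound: 1 ≤ 2 = deg(f)·deg(g), as expected for curves with no common component (the affine F_7-count falls short of the bound because intersections may lie at infinity, over extension fields, or carry multiplicity).


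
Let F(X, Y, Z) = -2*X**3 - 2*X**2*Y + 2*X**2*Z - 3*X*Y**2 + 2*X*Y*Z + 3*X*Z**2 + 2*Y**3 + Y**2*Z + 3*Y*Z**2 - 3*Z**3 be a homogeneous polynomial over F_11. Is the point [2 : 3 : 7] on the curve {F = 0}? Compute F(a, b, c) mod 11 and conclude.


F(2,3,7) ≡ 1 (mod 11); P is NOT on the curve.

Evaluate F(2, 3, 7) term-by-term (mod 11).
  -2*X**3 ↦ -2·8·1·1 = -16
  -2*X**2*Y ↦ -2·4·3·1 = -24
  2*X**2*Z ↦ 2·4·1·7 = 56
  -3*X*Y**2 ↦ -3·2·9·1 = -54
  2*X*Y*Z ↦ 2·2·3·7 = 84
  3*X*Z**2 ↦ 3·2·1·49 = 294
  2*Y**3 ↦ 2·1·27·1 = 54
  Y**2*Z ↦ 1·1·9·7 = 63
  3*Y*Z**2 ↦ 3·1·3·49 = 441
  -3*Z**3 ↦ -3·1·1·343 = -1029
Sum: F(2, 3, 7) = (-16) + (-24) + (56) + (-54) + (84) + (294) + (54) + (63) + (441) + (-1029) = -131.
Reducing mod 11: -131 ≡ 1 (mod 11).
Since F(a, b, c) ≡ 1 ≠ 0 (mod 11), P does NOT lie on the curve.


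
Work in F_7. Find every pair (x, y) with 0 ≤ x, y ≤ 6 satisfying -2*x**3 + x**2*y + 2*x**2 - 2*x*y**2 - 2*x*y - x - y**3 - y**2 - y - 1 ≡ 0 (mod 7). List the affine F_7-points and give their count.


Affine F_7-points: {(0, 6), (2, 5), (2, 6)}; count = 3.

For each of the 49 pairs (x, y) ∈ F_7², evaluate f(x, y) mod 7. Record the zeros.
  x = 0: [0↦6, 1↦3, 2↦6, 3↦2, 4↦6, 5↦5, 6↦0]  zeros at y ∈ {6}
  x = 1: [0↦5, 1↦6, 2↦2, 3↦1, 4↦4, 5↦5, 6↦5]  zeros at y ∈ ∅
  x = 2: [0↦3, 1↦3, 2↦1, 3↦5, 4↦2, 5↦0, 6↦0]  zeros at y ∈ {5, 6}
  x = 3: [0↦2, 1↦3, 2↦5, 3↦2, 4↦2, 5↦6, 6↦1]  zeros at y ∈ ∅
  x = 4: [0↦4, 1↦1, 2↦2, 3↦1, 4↦6, 5↦4, 6↦3]  zeros at y ∈ ∅
  x = 5: [0↦4, 1↦6, 2↦1, 3↦4, 4↦2, 5↦3, 6↦1]  zeros at y ∈ ∅
  x = 6: [0↦4, 1↦6, 2↦4, 3↦6, 4↦6, 5↦5, 6↦4]  zeros at y ∈ ∅
Collecting zeros: affine points = {(0, 6), (2, 5), (2, 6)}.
Total count |C(F_7)_aff| = 3.


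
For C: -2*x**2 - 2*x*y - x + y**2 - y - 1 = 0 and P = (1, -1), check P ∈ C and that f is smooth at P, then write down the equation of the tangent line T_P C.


Tangent line at P: -3*x - 5*y - 2 = 0.

Step 1: f(1, -1) = 0, so P lies on C.
Step 2: partial derivatives
  f_x(x, y) = -4*x - 2*y - 1, f_y(x, y) = -2*x + 2*y - 1.
  f_x(P) = -3, f_y(P) = -5 (gradient nonzero, so P is smooth).
Step 3: tangent line at P: -3·(x − 1) + -5·(y − -1) = 0.
Expanding: -3*x - 5*y - 2 = 0.


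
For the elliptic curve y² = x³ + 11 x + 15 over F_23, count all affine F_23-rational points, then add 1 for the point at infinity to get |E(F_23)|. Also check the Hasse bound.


Affine points = {(1, 2), (1, 21), (3, 11), (3, 12), (4, 10), (4, 13), (11, 8), (11, 15), (12, 9), (12, 14), (13, 3), (13, 20), (15, 6), (15, 17), (16, 3), (16, 20), (17, 3), (17, 20), (20, 1), (20, 22), (21, 10), (21, 13), (22, 7), (22, 16)}; affine count = 24; |E(F_23)| = 25.

Discriminant check: Δ ∝ 4a³ + 27b² = 4·11³ + 27·15² = 4·1331 + 27·225 ≡ 14 (mod 23). Nonzero ⇒ E is nonsingular.
For each x ∈ F_23, compute rhs = x³ + 11·x + 15 mod 23, then count y ∈ F_23 with y² ≡ rhs.
  x = 0: rhs = 15, matching y values: none (0 points).
  x = 1: rhs = 4, matching y values: 2, 21 (2 points).
  x = 2: rhs = 22, matching y values: none (0 points).
  x = 3: rhs = 6, matching y values: 11, 12 (2 points).
  x = 4: rhs = 8, matching y values: 10, 13 (2 points).
  x = 5: rhs = 11, matching y values: none (0 points).
  x = 6: rhs = 21, matching y values: none (0 points).
  x = 7: rhs = 21, matching y values: none (0 points).
  x = 8: rhs = 17, matching y values: none (0 points).
  x = 9: rhs = 15, matching y values: none (0 points).
  x = 10: rhs = 21, matching y values: none (0 points).
  x = 11: rhs = 18, matching y values: 8, 15 (2 points).
  x = 12: rhs = 12, matching y values: 9, 14 (2 points).
  x = 13: rhs = 9, matching y values: 3, 20 (2 points).
  x = 14: rhs = 15, matching y values: none (0 points).
  x = 15: rhs = 13, matching y values: 6, 17 (2 points).
  x = 16: rhs = 9, matching y values: 3, 20 (2 points).
  x = 17: rhs = 9, matching y values: 3, 20 (2 points).
  x = 18: rhs = 19, matching y values: none (0 points).
  x = 19: rhs = 22, matching y values: none (0 points).
  x = 20: rhs = 1, matching y values: 1, 22 (2 points).
  x = 21: rhs = 8, matching y values: 10, 13 (2 points).
  x = 22: rhs = 3, matching y values: 7, 16 (2 points).
Total affine count: 24.
Full point count |E(F_23)| = 24 + 1 = 25.
Hasse bound: |25 − (23+1)| = |1| = 1 ≤ 2√23 ≈ 9.5917 ✓.


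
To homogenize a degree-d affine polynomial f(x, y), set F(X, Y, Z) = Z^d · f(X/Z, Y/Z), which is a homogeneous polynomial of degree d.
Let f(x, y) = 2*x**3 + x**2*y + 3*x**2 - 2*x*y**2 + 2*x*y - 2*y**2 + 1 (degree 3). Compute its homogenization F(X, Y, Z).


F(X, Y, Z) = 2*X**3 + X**2*Y + 3*X**2*Z - 2*X*Y**2 + 2*X*Y*Z - 2*Y**2*Z + Z**3

deg(f) = 3.
Substitute x = X/Z, y = Y/Z into f, then multiply by Z^3.
  monomial 2·x^3·y^0 ↦ 2·X^3·Y^0·Z^0.
  monomial 1·x^2·y^1 ↦ 1·X^2·Y^1·Z^0.
  monomial 3·x^2·y^0 ↦ 3·X^2·Y^0·Z^1.
  monomial -2·x^1·y^2 ↦ -2·X^1·Y^2·Z^0.
  monomial 2·x^1·y^1 ↦ 2·X^1·Y^1·Z^1.
  monomial -2·x^0·y^2 ↦ -2·X^0·Y^2·Z^1.
  monomial 1·x^0·y^0 ↦ 1·X^0·Y^0·Z^3.
Collecting: F(X, Y, Z) = 2*X**3 + X**2*Y + 3*X**2*Z - 2*X*Y**2 + 2*X*Y*Z - 2*Y**2*Z + Z**3.


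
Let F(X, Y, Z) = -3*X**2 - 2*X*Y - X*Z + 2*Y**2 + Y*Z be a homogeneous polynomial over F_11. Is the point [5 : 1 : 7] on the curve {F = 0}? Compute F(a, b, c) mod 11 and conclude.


F(5,1,7) ≡ 10 (mod 11); P is NOT on the curve.

Evaluate F(5, 1, 7) term-by-term (mod 11).
  -3*X**2 ↦ -3·25·1·1 = -75
  -2*X*Y ↦ -2·5·1·1 = -10
  -X*Z ↦ -1·5·1·7 = -35
  2*Y**2 ↦ 2·1·1·1 = 2
  Y*Z ↦ 1·1·1·7 = 7
Sum: F(5, 1, 7) = (-75) + (-10) + (-35) + (2) + (7) = -111.
Reducing mod 11: -111 ≡ 10 (mod 11).
Since F(a, b, c) ≡ 10 ≠ 0 (mod 11), P does NOT lie on the curve.


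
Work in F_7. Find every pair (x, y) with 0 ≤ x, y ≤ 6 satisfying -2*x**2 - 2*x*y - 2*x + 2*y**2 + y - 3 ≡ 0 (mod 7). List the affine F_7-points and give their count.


Affine F_7-points: {(0, 1), (0, 2), (1, 0), (1, 4), (4, 2), (4, 5), (5, 0), (5, 1)}; count = 8.

For each of the 49 pairs (x, y) ∈ F_7², evaluate f(x, y) mod 7. Record the zeros.
  x = 0: [0↦4, 1↦0, 2↦0, 3↦4, 4↦5, 5↦3, 6↦5]  zeros at y ∈ {1, 2}
  x = 1: [0↦0, 1↦1, 2↦6, 3↦1, 4↦0, 5↦3, 6↦3]  zeros at y ∈ {0, 4}
  x = 2: [0↦6, 1↦5, 2↦1, 3↦1, 4↦5, 5↦6, 6↦4]  zeros at y ∈ ∅
  x = 3: [0↦1, 1↦5, 2↦6, 3↦4, 4↦6, 5↦5, 6↦1]  zeros at y ∈ ∅
  x = 4: [0↦6, 1↦1, 2↦0, 3↦3, 4↦3, 5↦0, 6↦1]  zeros at y ∈ {2, 5}
  x = 5: [0↦0, 1↦0, 2↦4, 3↦5, 4↦3, 5↦5, 6↦4]  zeros at y ∈ {0, 1}
  x = 6: [0↦4, 1↦2, 2↦4, 3↦3, 4↦6, 5↦6, 6↦3]  zeros at y ∈ ∅
Collecting zeros: affine points = {(0, 1), (0, 2), (1, 0), (1, 4), (4, 2), (4, 5), (5, 0), (5, 1)}.
Total count |C(F_7)_aff| = 8.


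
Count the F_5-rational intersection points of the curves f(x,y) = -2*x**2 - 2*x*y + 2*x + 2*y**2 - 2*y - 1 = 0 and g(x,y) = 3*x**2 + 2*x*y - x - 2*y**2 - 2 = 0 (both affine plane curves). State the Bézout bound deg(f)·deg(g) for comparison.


Common zeros: ∅; count = 0; Bézout bound = 4.

deg(f) = 2, deg(g) = 2, so Bézout bound = 4.
Scan x ∈ F_5. For each x, list the y ∈ F_5 with f(x, y) ≡ 0 and those with g(x, y) ≡ 0 (mod 5); the common zeros in that column are the intersection.
  x = 0: f ≡ 0 at y ∈ ∅; g ≡ 0 at y ∈ {2, 3}; common: ∅.
  x = 1: f ≡ 0 at y ∈ {3, 4}; g ≡ 0 at y ∈ {0, 1}; common: ∅.
  x = 2: f ≡ 0 at y ∈ {0, 3}; g ≡ 0 at y ∈ {1}; common: ∅.
  x = 3: f ≡ 0 at y ∈ ∅; g ≡ 0 at y ∈ ∅; common: ∅.
  x = 4: f ≡ 0 at y ∈ {0}; g ≡ 0 at y ∈ {2}; common: ∅.
Collecting: common zeros = ∅, so the count is 0.
Comparison with the Bézout bound: 0 ≤ 4 = deg(f)·deg(g), as expected for curves with no common component (the affine F_5-count falls short of the bound because intersections may lie at infinity, over extension fields, or carry multiplicity).


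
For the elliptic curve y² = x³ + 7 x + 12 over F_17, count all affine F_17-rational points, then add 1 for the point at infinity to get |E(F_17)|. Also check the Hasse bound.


Affine points = {(2, 0), (3, 3), (3, 14), (4, 6), (4, 11), (5, 6), (5, 11), (6, 7), (6, 10), (7, 8), (7, 9), (8, 6), (8, 11), (11, 3), (11, 14), (14, 7), (14, 10), (16, 2), (16, 15)}; affine count = 19; |E(F_17)| = 20.

Discriminant check: Δ ∝ 4a³ + 27b² = 4·7³ + 27·12² = 4·343 + 27·144 ≡ 7 (mod 17). Nonzero ⇒ E is nonsingular.
For each x ∈ F_17, compute rhs = x³ + 7·x + 12 mod 17, then count y ∈ F_17 with y² ≡ rhs.
  x = 0: rhs = 12, matching y values: none (0 points).
  x = 1: rhs = 3, matching y values: none (0 points).
  x = 2: rhs = 0, matching y values: 0 (1 points).
  x = 3: rhs = 9, matching y values: 3, 14 (2 points).
  x = 4: rhs = 2, matching y values: 6, 11 (2 points).
  x = 5: rhs = 2, matching y values: 6, 11 (2 points).
  x = 6: rhs = 15, matching y values: 7, 10 (2 points).
  x = 7: rhs = 13, matching y values: 8, 9 (2 points).
  x = 8: rhs = 2, matching y values: 6, 11 (2 points).
  x = 9: rhs = 5, matching y values: none (0 points).
  x = 10: rhs = 11, matching y values: none (0 points).
  x = 11: rhs = 9, matching y values: 3, 14 (2 points).
  x = 12: rhs = 5, matching y values: none (0 points).
  x = 13: rhs = 5, matching y values: none (0 points).
  x = 14: rhs = 15, matching y values: 7, 10 (2 points).
  x = 15: rhs = 7, matching y values: none (0 points).
  x = 16: rhs = 4, matching y values: 2, 15 (2 points).
Total affine count: 19.
Full point count |E(F_17)| = 19 + 1 = 20.
Hasse bound: |20 − (17+1)| = |2| = 2 ≤ 2√17 ≈ 8.2462 ✓.


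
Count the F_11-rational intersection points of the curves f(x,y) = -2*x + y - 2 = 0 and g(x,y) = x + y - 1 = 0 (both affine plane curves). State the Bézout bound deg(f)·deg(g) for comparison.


Common zeros: {(7, 5)}; count = 1; Bézout bound = 1.

deg(f) = 1, deg(g) = 1, so Bézout bound = 1.
Scan x ∈ F_11. For each x, list the y ∈ F_11 with f(x, y) ≡ 0 and those with g(x, y) ≡ 0 (mod 11); the common zeros in that column are the intersection.
  x = 0: f ≡ 0 at y ∈ {2}; g ≡ 0 at y ∈ {1}; common: ∅.
  x = 1: f ≡ 0 at y ∈ {4}; g ≡ 0 at y ∈ {0}; common: ∅.
  x = 2: f ≡ 0 at y ∈ {6}; g ≡ 0 at y ∈ {10}; common: ∅.
  x = 3: f ≡ 0 at y ∈ {8}; g ≡ 0 at y ∈ {9}; common: ∅.
  x = 4: f ≡ 0 at y ∈ {10}; g ≡ 0 at y ∈ {8}; common: ∅.
  x = 5: f ≡ 0 at y ∈ {1}; g ≡ 0 at y ∈ {7}; common: ∅.
  x = 6: f ≡ 0 at y ∈ {3}; g ≡ 0 at y ∈ {6}; common: ∅.
  x = 7: f ≡ 0 at y ∈ {5}; g ≡ 0 at y ∈ {5}; common: {5}.
  x = 8: f ≡ 0 at y ∈ {7}; g ≡ 0 at y ∈ {4}; common: ∅.
  x = 9: f ≡ 0 at y ∈ {9}; g ≡ 0 at y ∈ {3}; common: ∅.
  x = 10: f ≡ 0 at y ∈ {0}; g ≡ 0 at y ∈ {2}; common: ∅.
Collecting: common zeros = {(7, 5)}, so the count is 1.
Comparison with the Bézout bound: 1 ≤ 1 = deg(f)·deg(g), as expected for curves with no common component (the bound is attained).


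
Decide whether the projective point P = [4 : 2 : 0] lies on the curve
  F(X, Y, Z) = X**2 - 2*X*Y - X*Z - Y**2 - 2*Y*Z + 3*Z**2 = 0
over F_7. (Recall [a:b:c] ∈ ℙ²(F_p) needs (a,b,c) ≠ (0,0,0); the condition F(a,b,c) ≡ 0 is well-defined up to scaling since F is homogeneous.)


F(4,2,0) ≡ 3 (mod 7); P is NOT on the curve.

Evaluate F(4, 2, 0) term-by-term (mod 7).
  X**2 ↦ 1·16·1·1 = 16
  -2*X*Y ↦ -2·4·2·1 = -16
  -X*Z ↦ -1·4·1·0 = 0
  -Y**2 ↦ -1·1·4·1 = -4
  -2*Y*Z ↦ -2·1·2·0 = 0
  3*Z**2 ↦ 3·1·1·0 = 0
Sum: F(4, 2, 0) = (16) + (-16) + (0) + (-4) + (0) + (0) = -4.
Reducing mod 7: -4 ≡ 3 (mod 7).
Since F(a, b, c) ≡ 3 ≠ 0 (mod 7), P does NOT lie on the curve.


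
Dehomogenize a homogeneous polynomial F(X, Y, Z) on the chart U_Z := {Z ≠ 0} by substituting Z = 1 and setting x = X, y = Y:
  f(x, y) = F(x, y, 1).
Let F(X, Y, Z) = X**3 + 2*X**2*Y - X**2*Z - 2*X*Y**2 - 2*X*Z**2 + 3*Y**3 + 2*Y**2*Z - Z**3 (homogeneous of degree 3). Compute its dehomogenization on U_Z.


f(x, y) = x**3 + 2*x**2*y - x**2 - 2*x*y**2 - 2*x + 3*y**3 + 2*y**2 - 1

On U_Z we set Z = 1. Each monomial c·X^i·Y^j·Z^k in F becomes c·x^i·y^j·1^k = c·x^i·y^j.
Substituting Z = 1: F(X, Y, 1) = x**3 + 2*x**2*y - x**2 - 2*x*y**2 - 2*x + 3*y**3 + 2*y**2 - 1.
Note: deg(f) ≤ deg(F) = 3; strict inequality happens when F is divisible by Z (lost terms).


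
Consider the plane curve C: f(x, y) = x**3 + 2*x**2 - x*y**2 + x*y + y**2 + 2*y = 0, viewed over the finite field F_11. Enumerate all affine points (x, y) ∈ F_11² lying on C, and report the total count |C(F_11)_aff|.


Affine F_11-points: {(0, 0), (0, 9), (1, 10), (2, 5), (2, 10), (3, 4), (4, 1), (5, 5), (6, 7), (6, 10), (9, 0), (10, 2), (10, 3)}; count = 13.

For each of the 121 pairs (x, y) ∈ F_11², evaluate f(x, y) mod 11. Record the zeros.
  x = 0: [0↦0, 1↦3, 2↦8, 3↦4, 4↦2, 5↦2, 6↦4, 7↦8, 8↦3, 9↦0, 10↦10]  zeros at y ∈ {0, 9}
  x = 1: [0↦3, 1↦6, 2↦9, 3↦1, 4↦4, 5↦7, 6↦10, 7↦2, 8↦5, 9↦8, 10↦0]  zeros at y ∈ {10}
  x = 2: [0↦5, 1↦8, 2↦9, 3↦8, 4↦5, 5↦0, 6↦4, 7↦6, 8↦6, 9↦4, 10↦0]  zeros at y ∈ {5, 10}
  x = 3: [0↦1, 1↦4, 2↦3, 3↦9, 4↦0, 5↦9, 6↦3, 7↦4, 8↦1, 9↦5, 10↦5]  zeros at y ∈ {4}
  x = 4: [0↦8, 1↦0, 2↦8, 3↦10, 4↦6, 5↦7, 6↦2, 7↦2, 8↦7, 9↦6, 10↦10]  zeros at y ∈ {1}
  x = 5: [0↦10, 1↦2, 2↦8, 3↦6, 4↦7, 5↦0, 6↦7, 7↦6, 8↦8, 9↦2, 10↦10]  zeros at y ∈ {5}
  x = 6: [0↦2, 1↦5, 2↦9, 3↦3, 4↦9, 5↦5, 6↦2, 7↦0, 8↦10, 9↦10, 10↦0]  zeros at y ∈ {7, 10}
  x = 7: [0↦1, 1↦4, 2↦6, 3↦7, 4↦7, 5↦6, 6↦4, 7↦1, 8↦8, 9↦3, 10↦8]  zeros at y ∈ ∅
  x = 8: [0↦2, 1↦5, 2↦5, 3↦2, 4↦7, 5↦9, 6↦8, 7↦4, 8↦8, 9↦9, 10↦7]  zeros at y ∈ ∅
  x = 9: [0↦0, 1↦3, 2↦1, 3↦5, 4↦4, 5↦9, 6↦9, 7↦4, 8↦5, 9↦1, 10↦3]  zeros at y ∈ {0}
  x = 10: [0↦1, 1↦4, 2↦0, 3↦0, 4↦4, 5↦1, 6↦2, 7↦7, 8↦5, 9↦7, 10↦2]  zeros at y ∈ {2, 3}
Collecting zeros: affine points = {(0, 0), (0, 9), (1, 10), (2, 5), (2, 10), (3, 4), (4, 1), (5, 5), (6, 7), (6, 10), (9, 0), (10, 2), (10, 3)}.
Total count |C(F_11)_aff| = 13.
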